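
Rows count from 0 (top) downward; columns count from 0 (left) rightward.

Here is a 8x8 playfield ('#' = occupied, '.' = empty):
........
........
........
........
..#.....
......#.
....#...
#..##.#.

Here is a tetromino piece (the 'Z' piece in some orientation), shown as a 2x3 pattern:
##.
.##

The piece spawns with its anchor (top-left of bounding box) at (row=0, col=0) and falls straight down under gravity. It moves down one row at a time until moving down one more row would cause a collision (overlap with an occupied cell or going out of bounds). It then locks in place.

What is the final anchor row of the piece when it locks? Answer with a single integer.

Spawn at (row=0, col=0). Try each row:
  row 0: fits
  row 1: fits
  row 2: fits
  row 3: blocked -> lock at row 2

Answer: 2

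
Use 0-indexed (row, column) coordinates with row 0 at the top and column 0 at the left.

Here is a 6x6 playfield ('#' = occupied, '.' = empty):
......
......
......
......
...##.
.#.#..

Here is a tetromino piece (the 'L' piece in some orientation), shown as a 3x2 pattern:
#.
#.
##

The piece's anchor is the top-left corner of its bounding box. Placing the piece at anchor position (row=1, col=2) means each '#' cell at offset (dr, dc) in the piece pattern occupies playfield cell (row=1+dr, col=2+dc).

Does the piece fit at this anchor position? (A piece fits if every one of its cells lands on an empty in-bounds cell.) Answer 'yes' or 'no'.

Check each piece cell at anchor (1, 2):
  offset (0,0) -> (1,2): empty -> OK
  offset (1,0) -> (2,2): empty -> OK
  offset (2,0) -> (3,2): empty -> OK
  offset (2,1) -> (3,3): empty -> OK
All cells valid: yes

Answer: yes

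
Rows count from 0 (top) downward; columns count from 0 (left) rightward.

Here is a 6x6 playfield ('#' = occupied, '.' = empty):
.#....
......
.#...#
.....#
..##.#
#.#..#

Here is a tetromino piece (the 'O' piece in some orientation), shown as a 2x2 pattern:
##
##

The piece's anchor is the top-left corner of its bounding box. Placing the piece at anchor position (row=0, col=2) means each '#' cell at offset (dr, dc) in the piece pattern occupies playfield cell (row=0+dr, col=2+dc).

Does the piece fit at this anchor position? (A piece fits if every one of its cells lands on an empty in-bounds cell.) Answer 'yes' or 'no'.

Answer: yes

Derivation:
Check each piece cell at anchor (0, 2):
  offset (0,0) -> (0,2): empty -> OK
  offset (0,1) -> (0,3): empty -> OK
  offset (1,0) -> (1,2): empty -> OK
  offset (1,1) -> (1,3): empty -> OK
All cells valid: yes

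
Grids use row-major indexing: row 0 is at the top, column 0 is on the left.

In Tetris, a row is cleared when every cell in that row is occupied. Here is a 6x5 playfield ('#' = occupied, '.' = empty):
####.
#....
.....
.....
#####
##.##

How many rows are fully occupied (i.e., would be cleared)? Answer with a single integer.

Check each row:
  row 0: 1 empty cell -> not full
  row 1: 4 empty cells -> not full
  row 2: 5 empty cells -> not full
  row 3: 5 empty cells -> not full
  row 4: 0 empty cells -> FULL (clear)
  row 5: 1 empty cell -> not full
Total rows cleared: 1

Answer: 1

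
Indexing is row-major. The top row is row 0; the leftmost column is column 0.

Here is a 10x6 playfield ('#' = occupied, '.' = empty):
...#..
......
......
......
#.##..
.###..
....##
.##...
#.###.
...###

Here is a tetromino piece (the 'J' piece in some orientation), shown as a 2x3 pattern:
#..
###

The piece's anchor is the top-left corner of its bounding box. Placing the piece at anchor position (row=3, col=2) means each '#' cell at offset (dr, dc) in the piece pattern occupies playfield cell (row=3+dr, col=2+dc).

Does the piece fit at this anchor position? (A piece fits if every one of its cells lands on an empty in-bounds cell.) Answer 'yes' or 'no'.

Check each piece cell at anchor (3, 2):
  offset (0,0) -> (3,2): empty -> OK
  offset (1,0) -> (4,2): occupied ('#') -> FAIL
  offset (1,1) -> (4,3): occupied ('#') -> FAIL
  offset (1,2) -> (4,4): empty -> OK
All cells valid: no

Answer: no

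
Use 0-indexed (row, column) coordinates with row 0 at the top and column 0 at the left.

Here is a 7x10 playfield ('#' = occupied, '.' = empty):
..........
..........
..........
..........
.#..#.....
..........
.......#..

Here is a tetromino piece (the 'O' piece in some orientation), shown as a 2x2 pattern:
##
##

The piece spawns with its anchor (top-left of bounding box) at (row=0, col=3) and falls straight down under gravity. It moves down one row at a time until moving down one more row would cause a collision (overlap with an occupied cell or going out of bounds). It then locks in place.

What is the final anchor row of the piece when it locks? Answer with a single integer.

Spawn at (row=0, col=3). Try each row:
  row 0: fits
  row 1: fits
  row 2: fits
  row 3: blocked -> lock at row 2

Answer: 2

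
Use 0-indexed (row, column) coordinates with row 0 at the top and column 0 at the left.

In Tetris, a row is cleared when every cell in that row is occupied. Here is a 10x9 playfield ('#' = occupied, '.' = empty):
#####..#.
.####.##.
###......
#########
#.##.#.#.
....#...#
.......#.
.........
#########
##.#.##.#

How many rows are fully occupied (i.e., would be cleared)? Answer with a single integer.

Answer: 2

Derivation:
Check each row:
  row 0: 3 empty cells -> not full
  row 1: 3 empty cells -> not full
  row 2: 6 empty cells -> not full
  row 3: 0 empty cells -> FULL (clear)
  row 4: 4 empty cells -> not full
  row 5: 7 empty cells -> not full
  row 6: 8 empty cells -> not full
  row 7: 9 empty cells -> not full
  row 8: 0 empty cells -> FULL (clear)
  row 9: 3 empty cells -> not full
Total rows cleared: 2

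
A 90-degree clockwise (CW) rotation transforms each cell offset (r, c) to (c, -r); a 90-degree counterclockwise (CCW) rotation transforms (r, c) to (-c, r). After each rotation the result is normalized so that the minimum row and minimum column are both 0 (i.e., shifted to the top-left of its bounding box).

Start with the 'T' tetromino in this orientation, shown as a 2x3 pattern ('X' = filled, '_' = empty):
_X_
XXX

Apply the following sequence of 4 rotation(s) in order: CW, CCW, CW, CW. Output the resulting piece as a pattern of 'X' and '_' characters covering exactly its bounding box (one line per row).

Start:
_X_
XXX
After rotation 1 (CW):
X_
XX
X_
After rotation 2 (CCW):
_X_
XXX
After rotation 3 (CW):
X_
XX
X_
After rotation 4 (CW):
XXX
_X_

Answer: XXX
_X_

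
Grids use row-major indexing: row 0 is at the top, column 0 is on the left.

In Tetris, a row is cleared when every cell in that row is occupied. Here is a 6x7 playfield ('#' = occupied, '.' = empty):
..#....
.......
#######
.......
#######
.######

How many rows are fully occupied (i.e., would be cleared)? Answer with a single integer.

Answer: 2

Derivation:
Check each row:
  row 0: 6 empty cells -> not full
  row 1: 7 empty cells -> not full
  row 2: 0 empty cells -> FULL (clear)
  row 3: 7 empty cells -> not full
  row 4: 0 empty cells -> FULL (clear)
  row 5: 1 empty cell -> not full
Total rows cleared: 2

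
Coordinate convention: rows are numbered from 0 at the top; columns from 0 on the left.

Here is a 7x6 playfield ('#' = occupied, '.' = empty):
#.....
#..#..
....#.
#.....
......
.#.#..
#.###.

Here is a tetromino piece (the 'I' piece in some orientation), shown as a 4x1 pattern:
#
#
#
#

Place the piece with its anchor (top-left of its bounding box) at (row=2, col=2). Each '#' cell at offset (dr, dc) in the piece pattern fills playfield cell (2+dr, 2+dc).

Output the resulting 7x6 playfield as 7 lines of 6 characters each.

Fill (2+0,2+0) = (2,2)
Fill (2+1,2+0) = (3,2)
Fill (2+2,2+0) = (4,2)
Fill (2+3,2+0) = (5,2)

Answer: #.....
#..#..
..#.#.
#.#...
..#...
.###..
#.###.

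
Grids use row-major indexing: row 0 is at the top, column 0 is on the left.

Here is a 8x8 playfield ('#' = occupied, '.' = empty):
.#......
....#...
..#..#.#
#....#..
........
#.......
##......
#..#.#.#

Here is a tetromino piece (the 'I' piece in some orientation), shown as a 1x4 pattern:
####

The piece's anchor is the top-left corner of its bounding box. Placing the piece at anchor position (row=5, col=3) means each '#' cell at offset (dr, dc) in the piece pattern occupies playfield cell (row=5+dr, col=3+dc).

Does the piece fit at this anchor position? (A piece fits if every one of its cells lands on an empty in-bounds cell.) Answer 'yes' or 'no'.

Answer: yes

Derivation:
Check each piece cell at anchor (5, 3):
  offset (0,0) -> (5,3): empty -> OK
  offset (0,1) -> (5,4): empty -> OK
  offset (0,2) -> (5,5): empty -> OK
  offset (0,3) -> (5,6): empty -> OK
All cells valid: yes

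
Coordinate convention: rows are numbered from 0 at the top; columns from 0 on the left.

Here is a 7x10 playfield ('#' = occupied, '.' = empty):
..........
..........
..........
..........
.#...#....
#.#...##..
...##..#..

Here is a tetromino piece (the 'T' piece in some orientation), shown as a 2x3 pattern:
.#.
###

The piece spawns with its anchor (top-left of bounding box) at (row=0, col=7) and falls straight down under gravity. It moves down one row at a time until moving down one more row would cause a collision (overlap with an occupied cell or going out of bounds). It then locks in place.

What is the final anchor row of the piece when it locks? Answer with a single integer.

Answer: 3

Derivation:
Spawn at (row=0, col=7). Try each row:
  row 0: fits
  row 1: fits
  row 2: fits
  row 3: fits
  row 4: blocked -> lock at row 3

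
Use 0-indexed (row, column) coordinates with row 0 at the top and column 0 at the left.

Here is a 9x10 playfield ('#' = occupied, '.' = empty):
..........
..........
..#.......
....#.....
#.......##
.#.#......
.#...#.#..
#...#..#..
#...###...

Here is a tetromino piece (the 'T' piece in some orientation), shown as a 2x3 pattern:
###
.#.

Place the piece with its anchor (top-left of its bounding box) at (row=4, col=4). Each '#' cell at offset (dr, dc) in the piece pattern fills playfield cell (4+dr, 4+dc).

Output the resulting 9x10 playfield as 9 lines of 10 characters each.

Fill (4+0,4+0) = (4,4)
Fill (4+0,4+1) = (4,5)
Fill (4+0,4+2) = (4,6)
Fill (4+1,4+1) = (5,5)

Answer: ..........
..........
..#.......
....#.....
#...###.##
.#.#.#....
.#...#.#..
#...#..#..
#...###...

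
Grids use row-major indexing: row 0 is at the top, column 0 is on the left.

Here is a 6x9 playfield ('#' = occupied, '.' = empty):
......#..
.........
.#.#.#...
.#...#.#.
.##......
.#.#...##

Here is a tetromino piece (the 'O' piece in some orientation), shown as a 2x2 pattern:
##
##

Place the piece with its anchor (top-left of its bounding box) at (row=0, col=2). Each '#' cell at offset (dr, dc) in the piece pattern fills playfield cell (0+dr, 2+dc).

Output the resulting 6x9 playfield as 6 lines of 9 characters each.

Answer: ..##..#..
..##.....
.#.#.#...
.#...#.#.
.##......
.#.#...##

Derivation:
Fill (0+0,2+0) = (0,2)
Fill (0+0,2+1) = (0,3)
Fill (0+1,2+0) = (1,2)
Fill (0+1,2+1) = (1,3)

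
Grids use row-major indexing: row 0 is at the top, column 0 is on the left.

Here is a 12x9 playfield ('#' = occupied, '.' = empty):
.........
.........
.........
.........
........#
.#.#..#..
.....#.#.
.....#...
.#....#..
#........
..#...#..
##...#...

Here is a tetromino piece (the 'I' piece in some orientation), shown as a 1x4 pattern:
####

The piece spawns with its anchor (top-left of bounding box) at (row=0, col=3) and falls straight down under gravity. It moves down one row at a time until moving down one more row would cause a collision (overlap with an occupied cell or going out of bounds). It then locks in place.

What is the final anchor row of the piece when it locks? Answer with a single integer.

Spawn at (row=0, col=3). Try each row:
  row 0: fits
  row 1: fits
  row 2: fits
  row 3: fits
  row 4: fits
  row 5: blocked -> lock at row 4

Answer: 4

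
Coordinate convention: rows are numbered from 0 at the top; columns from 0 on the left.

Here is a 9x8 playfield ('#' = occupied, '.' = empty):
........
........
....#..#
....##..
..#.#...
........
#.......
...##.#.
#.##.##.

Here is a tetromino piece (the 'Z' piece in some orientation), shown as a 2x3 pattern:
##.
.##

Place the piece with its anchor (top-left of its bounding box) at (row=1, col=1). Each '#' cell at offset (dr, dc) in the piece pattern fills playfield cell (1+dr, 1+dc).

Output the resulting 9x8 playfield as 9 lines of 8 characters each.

Answer: ........
.##.....
..###..#
....##..
..#.#...
........
#.......
...##.#.
#.##.##.

Derivation:
Fill (1+0,1+0) = (1,1)
Fill (1+0,1+1) = (1,2)
Fill (1+1,1+1) = (2,2)
Fill (1+1,1+2) = (2,3)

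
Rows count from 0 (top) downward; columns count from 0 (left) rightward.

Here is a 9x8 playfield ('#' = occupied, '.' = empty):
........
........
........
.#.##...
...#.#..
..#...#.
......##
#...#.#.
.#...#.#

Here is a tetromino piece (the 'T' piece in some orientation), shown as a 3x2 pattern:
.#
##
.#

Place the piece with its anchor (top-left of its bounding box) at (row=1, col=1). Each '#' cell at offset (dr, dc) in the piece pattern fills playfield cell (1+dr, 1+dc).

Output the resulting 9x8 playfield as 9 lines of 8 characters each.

Answer: ........
..#.....
.##.....
.####...
...#.#..
..#...#.
......##
#...#.#.
.#...#.#

Derivation:
Fill (1+0,1+1) = (1,2)
Fill (1+1,1+0) = (2,1)
Fill (1+1,1+1) = (2,2)
Fill (1+2,1+1) = (3,2)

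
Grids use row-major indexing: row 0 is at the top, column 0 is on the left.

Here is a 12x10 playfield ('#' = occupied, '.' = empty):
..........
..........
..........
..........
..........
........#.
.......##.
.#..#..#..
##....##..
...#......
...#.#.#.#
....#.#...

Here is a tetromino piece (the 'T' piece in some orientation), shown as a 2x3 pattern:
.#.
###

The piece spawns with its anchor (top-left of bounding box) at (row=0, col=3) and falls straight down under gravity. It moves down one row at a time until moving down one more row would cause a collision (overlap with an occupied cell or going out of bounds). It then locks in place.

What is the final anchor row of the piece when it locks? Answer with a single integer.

Answer: 5

Derivation:
Spawn at (row=0, col=3). Try each row:
  row 0: fits
  row 1: fits
  row 2: fits
  row 3: fits
  row 4: fits
  row 5: fits
  row 6: blocked -> lock at row 5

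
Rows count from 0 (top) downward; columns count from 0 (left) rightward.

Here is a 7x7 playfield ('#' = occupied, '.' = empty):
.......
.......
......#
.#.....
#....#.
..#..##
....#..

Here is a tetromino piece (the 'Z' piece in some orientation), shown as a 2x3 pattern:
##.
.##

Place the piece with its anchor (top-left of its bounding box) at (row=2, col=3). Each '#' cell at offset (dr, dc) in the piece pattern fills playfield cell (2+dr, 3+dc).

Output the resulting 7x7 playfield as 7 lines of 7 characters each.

Answer: .......
.......
...##.#
.#..##.
#....#.
..#..##
....#..

Derivation:
Fill (2+0,3+0) = (2,3)
Fill (2+0,3+1) = (2,4)
Fill (2+1,3+1) = (3,4)
Fill (2+1,3+2) = (3,5)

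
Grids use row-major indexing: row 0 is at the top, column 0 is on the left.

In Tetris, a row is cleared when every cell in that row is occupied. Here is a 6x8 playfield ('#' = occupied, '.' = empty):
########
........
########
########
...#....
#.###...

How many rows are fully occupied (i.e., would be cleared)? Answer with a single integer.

Answer: 3

Derivation:
Check each row:
  row 0: 0 empty cells -> FULL (clear)
  row 1: 8 empty cells -> not full
  row 2: 0 empty cells -> FULL (clear)
  row 3: 0 empty cells -> FULL (clear)
  row 4: 7 empty cells -> not full
  row 5: 4 empty cells -> not full
Total rows cleared: 3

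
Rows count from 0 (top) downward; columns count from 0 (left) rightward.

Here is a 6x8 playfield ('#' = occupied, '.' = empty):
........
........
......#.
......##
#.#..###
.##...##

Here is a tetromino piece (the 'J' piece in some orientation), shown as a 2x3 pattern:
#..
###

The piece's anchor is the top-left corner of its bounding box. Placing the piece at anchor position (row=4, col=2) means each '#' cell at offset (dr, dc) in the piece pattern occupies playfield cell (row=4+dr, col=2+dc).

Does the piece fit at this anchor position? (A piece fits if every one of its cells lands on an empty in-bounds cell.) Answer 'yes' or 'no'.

Check each piece cell at anchor (4, 2):
  offset (0,0) -> (4,2): occupied ('#') -> FAIL
  offset (1,0) -> (5,2): occupied ('#') -> FAIL
  offset (1,1) -> (5,3): empty -> OK
  offset (1,2) -> (5,4): empty -> OK
All cells valid: no

Answer: no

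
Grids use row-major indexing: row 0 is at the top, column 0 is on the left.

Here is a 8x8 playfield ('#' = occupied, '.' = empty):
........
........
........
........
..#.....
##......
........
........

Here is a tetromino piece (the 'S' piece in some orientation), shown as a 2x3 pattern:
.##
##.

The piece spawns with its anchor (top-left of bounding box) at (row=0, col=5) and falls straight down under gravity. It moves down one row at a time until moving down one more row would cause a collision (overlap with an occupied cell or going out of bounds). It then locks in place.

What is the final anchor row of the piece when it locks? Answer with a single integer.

Spawn at (row=0, col=5). Try each row:
  row 0: fits
  row 1: fits
  row 2: fits
  row 3: fits
  row 4: fits
  row 5: fits
  row 6: fits
  row 7: blocked -> lock at row 6

Answer: 6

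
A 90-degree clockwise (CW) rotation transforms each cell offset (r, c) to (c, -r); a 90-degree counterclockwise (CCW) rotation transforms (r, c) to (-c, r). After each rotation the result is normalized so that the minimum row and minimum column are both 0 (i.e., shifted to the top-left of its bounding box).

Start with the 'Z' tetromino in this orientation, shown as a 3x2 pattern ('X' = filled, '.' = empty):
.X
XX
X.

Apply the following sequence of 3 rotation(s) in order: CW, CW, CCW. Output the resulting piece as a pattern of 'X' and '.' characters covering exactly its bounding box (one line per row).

Start:
.X
XX
X.
After rotation 1 (CW):
XX.
.XX
After rotation 2 (CW):
.X
XX
X.
After rotation 3 (CCW):
XX.
.XX

Answer: XX.
.XX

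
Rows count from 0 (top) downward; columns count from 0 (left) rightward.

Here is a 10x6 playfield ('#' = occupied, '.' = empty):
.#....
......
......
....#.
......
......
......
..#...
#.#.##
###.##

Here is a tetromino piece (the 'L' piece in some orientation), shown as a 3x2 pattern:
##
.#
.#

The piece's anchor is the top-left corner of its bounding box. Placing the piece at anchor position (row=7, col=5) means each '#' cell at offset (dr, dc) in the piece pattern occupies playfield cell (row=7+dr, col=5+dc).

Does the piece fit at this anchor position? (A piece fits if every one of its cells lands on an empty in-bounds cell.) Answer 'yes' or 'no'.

Check each piece cell at anchor (7, 5):
  offset (0,0) -> (7,5): empty -> OK
  offset (0,1) -> (7,6): out of bounds -> FAIL
  offset (1,1) -> (8,6): out of bounds -> FAIL
  offset (2,1) -> (9,6): out of bounds -> FAIL
All cells valid: no

Answer: no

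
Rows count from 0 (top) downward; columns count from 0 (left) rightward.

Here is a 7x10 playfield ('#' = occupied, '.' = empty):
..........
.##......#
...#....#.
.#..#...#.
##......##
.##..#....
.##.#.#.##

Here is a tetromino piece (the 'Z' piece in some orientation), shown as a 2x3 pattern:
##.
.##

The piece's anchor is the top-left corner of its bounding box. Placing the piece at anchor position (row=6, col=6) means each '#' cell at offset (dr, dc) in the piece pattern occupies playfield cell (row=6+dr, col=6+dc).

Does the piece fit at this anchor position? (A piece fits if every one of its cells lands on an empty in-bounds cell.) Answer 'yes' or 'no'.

Answer: no

Derivation:
Check each piece cell at anchor (6, 6):
  offset (0,0) -> (6,6): occupied ('#') -> FAIL
  offset (0,1) -> (6,7): empty -> OK
  offset (1,1) -> (7,7): out of bounds -> FAIL
  offset (1,2) -> (7,8): out of bounds -> FAIL
All cells valid: no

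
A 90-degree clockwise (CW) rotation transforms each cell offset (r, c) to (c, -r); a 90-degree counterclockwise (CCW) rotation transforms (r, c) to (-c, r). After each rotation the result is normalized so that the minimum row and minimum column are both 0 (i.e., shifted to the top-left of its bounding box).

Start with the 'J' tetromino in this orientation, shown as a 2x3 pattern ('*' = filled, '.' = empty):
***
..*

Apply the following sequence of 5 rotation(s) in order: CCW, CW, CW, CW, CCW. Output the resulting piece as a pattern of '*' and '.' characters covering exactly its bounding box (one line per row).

Answer: .*
.*
**

Derivation:
Start:
***
..*
After rotation 1 (CCW):
**
*.
*.
After rotation 2 (CW):
***
..*
After rotation 3 (CW):
.*
.*
**
After rotation 4 (CW):
*..
***
After rotation 5 (CCW):
.*
.*
**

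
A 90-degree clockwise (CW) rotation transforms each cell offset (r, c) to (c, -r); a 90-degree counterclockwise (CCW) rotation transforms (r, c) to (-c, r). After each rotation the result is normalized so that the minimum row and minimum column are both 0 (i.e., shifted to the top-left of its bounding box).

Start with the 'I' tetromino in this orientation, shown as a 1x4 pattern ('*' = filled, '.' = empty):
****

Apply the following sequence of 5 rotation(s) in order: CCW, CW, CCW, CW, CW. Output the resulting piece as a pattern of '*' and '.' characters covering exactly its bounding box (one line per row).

Start:
****
After rotation 1 (CCW):
*
*
*
*
After rotation 2 (CW):
****
After rotation 3 (CCW):
*
*
*
*
After rotation 4 (CW):
****
After rotation 5 (CW):
*
*
*
*

Answer: *
*
*
*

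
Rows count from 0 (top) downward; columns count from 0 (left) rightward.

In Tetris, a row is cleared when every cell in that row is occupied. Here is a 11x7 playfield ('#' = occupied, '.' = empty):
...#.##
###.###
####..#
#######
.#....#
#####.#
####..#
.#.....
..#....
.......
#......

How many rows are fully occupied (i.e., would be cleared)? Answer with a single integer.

Check each row:
  row 0: 4 empty cells -> not full
  row 1: 1 empty cell -> not full
  row 2: 2 empty cells -> not full
  row 3: 0 empty cells -> FULL (clear)
  row 4: 5 empty cells -> not full
  row 5: 1 empty cell -> not full
  row 6: 2 empty cells -> not full
  row 7: 6 empty cells -> not full
  row 8: 6 empty cells -> not full
  row 9: 7 empty cells -> not full
  row 10: 6 empty cells -> not full
Total rows cleared: 1

Answer: 1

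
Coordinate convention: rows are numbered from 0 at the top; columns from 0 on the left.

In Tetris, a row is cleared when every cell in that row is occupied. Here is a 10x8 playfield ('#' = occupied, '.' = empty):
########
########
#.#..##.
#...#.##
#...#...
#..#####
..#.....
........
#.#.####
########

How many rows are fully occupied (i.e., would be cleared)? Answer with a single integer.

Check each row:
  row 0: 0 empty cells -> FULL (clear)
  row 1: 0 empty cells -> FULL (clear)
  row 2: 4 empty cells -> not full
  row 3: 4 empty cells -> not full
  row 4: 6 empty cells -> not full
  row 5: 2 empty cells -> not full
  row 6: 7 empty cells -> not full
  row 7: 8 empty cells -> not full
  row 8: 2 empty cells -> not full
  row 9: 0 empty cells -> FULL (clear)
Total rows cleared: 3

Answer: 3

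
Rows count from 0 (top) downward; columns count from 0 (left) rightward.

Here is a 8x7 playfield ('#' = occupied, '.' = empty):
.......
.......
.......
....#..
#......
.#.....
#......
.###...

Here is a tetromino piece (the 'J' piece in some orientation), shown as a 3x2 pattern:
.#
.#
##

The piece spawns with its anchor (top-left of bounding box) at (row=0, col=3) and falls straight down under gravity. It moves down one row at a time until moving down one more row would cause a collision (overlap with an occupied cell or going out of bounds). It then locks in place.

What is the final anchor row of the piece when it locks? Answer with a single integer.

Answer: 0

Derivation:
Spawn at (row=0, col=3). Try each row:
  row 0: fits
  row 1: blocked -> lock at row 0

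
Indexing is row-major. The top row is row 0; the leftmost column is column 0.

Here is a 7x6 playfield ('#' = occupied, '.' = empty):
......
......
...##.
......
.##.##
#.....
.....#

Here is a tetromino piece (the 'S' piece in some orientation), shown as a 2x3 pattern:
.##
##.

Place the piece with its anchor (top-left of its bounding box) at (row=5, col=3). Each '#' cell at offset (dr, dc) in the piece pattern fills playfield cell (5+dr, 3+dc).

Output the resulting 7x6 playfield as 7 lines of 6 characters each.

Answer: ......
......
...##.
......
.##.##
#...##
...###

Derivation:
Fill (5+0,3+1) = (5,4)
Fill (5+0,3+2) = (5,5)
Fill (5+1,3+0) = (6,3)
Fill (5+1,3+1) = (6,4)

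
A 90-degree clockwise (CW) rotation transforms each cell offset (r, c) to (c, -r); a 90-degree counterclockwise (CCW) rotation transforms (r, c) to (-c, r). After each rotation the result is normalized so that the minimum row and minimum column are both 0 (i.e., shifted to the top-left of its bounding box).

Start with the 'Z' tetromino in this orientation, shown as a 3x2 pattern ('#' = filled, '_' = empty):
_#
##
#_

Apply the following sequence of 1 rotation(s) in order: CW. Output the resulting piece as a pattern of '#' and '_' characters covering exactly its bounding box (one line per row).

Start:
_#
##
#_
After rotation 1 (CW):
##_
_##

Answer: ##_
_##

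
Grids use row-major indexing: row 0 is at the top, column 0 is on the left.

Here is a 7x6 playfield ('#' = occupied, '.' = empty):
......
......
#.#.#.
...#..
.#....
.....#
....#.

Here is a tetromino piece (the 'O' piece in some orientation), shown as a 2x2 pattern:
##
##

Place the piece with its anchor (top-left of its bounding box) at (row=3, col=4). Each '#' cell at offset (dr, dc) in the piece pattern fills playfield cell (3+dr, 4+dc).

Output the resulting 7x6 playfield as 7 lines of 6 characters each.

Fill (3+0,4+0) = (3,4)
Fill (3+0,4+1) = (3,5)
Fill (3+1,4+0) = (4,4)
Fill (3+1,4+1) = (4,5)

Answer: ......
......
#.#.#.
...###
.#..##
.....#
....#.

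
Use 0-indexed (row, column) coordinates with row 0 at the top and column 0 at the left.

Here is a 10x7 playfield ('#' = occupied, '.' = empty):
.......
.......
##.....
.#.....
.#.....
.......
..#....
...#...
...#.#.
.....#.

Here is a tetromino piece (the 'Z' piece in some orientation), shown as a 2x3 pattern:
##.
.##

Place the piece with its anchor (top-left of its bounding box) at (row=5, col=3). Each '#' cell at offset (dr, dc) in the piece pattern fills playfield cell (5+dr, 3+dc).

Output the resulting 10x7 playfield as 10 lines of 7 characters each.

Fill (5+0,3+0) = (5,3)
Fill (5+0,3+1) = (5,4)
Fill (5+1,3+1) = (6,4)
Fill (5+1,3+2) = (6,5)

Answer: .......
.......
##.....
.#.....
.#.....
...##..
..#.##.
...#...
...#.#.
.....#.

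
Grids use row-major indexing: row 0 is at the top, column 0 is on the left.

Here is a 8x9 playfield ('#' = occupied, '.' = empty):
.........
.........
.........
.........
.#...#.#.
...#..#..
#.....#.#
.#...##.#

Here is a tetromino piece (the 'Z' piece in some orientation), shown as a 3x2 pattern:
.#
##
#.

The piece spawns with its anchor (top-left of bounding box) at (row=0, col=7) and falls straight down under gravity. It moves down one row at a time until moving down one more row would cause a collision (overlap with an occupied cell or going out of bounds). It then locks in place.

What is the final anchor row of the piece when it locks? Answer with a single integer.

Answer: 1

Derivation:
Spawn at (row=0, col=7). Try each row:
  row 0: fits
  row 1: fits
  row 2: blocked -> lock at row 1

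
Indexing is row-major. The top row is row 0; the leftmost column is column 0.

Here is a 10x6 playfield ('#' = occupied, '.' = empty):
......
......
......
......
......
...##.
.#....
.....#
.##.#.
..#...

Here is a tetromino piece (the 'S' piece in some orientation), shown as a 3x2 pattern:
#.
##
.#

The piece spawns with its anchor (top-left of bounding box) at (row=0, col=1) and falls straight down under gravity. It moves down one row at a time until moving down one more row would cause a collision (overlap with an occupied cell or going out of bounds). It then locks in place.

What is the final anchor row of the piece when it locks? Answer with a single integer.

Answer: 4

Derivation:
Spawn at (row=0, col=1). Try each row:
  row 0: fits
  row 1: fits
  row 2: fits
  row 3: fits
  row 4: fits
  row 5: blocked -> lock at row 4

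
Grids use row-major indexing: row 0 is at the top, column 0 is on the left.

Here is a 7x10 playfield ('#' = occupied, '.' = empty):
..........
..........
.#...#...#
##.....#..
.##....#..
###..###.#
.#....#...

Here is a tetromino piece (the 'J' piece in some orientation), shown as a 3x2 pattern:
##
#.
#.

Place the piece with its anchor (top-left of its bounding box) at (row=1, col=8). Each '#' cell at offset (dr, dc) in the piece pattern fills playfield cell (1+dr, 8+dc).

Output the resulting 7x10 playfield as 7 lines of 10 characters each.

Fill (1+0,8+0) = (1,8)
Fill (1+0,8+1) = (1,9)
Fill (1+1,8+0) = (2,8)
Fill (1+2,8+0) = (3,8)

Answer: ..........
........##
.#...#..##
##.....##.
.##....#..
###..###.#
.#....#...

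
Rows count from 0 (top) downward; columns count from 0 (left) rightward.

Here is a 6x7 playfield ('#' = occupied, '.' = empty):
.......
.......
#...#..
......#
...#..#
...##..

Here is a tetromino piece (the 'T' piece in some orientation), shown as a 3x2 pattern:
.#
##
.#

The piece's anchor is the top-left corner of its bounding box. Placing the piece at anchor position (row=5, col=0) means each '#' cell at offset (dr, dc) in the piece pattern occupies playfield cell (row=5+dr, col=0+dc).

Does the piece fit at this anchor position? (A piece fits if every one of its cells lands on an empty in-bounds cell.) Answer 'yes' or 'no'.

Check each piece cell at anchor (5, 0):
  offset (0,1) -> (5,1): empty -> OK
  offset (1,0) -> (6,0): out of bounds -> FAIL
  offset (1,1) -> (6,1): out of bounds -> FAIL
  offset (2,1) -> (7,1): out of bounds -> FAIL
All cells valid: no

Answer: no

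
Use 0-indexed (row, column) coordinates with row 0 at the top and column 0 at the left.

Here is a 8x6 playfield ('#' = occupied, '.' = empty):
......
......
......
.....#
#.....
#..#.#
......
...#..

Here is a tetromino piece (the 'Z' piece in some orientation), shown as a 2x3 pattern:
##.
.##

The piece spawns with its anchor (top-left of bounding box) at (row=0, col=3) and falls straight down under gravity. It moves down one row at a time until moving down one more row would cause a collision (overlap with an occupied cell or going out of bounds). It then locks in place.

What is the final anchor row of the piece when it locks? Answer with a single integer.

Answer: 1

Derivation:
Spawn at (row=0, col=3). Try each row:
  row 0: fits
  row 1: fits
  row 2: blocked -> lock at row 1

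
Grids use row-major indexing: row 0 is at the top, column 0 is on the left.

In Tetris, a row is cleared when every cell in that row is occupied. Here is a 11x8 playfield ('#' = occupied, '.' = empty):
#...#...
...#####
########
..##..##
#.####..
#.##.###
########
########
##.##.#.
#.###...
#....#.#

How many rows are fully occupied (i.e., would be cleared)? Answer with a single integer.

Answer: 3

Derivation:
Check each row:
  row 0: 6 empty cells -> not full
  row 1: 3 empty cells -> not full
  row 2: 0 empty cells -> FULL (clear)
  row 3: 4 empty cells -> not full
  row 4: 3 empty cells -> not full
  row 5: 2 empty cells -> not full
  row 6: 0 empty cells -> FULL (clear)
  row 7: 0 empty cells -> FULL (clear)
  row 8: 3 empty cells -> not full
  row 9: 4 empty cells -> not full
  row 10: 5 empty cells -> not full
Total rows cleared: 3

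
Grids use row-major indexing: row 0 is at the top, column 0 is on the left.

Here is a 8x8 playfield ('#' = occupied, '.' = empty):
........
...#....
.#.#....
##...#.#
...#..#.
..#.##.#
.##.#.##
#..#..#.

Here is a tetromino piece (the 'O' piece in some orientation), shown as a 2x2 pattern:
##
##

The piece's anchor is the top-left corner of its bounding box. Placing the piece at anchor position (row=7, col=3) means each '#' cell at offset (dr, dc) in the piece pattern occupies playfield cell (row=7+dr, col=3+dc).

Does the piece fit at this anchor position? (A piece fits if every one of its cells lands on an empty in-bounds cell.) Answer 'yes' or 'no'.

Answer: no

Derivation:
Check each piece cell at anchor (7, 3):
  offset (0,0) -> (7,3): occupied ('#') -> FAIL
  offset (0,1) -> (7,4): empty -> OK
  offset (1,0) -> (8,3): out of bounds -> FAIL
  offset (1,1) -> (8,4): out of bounds -> FAIL
All cells valid: no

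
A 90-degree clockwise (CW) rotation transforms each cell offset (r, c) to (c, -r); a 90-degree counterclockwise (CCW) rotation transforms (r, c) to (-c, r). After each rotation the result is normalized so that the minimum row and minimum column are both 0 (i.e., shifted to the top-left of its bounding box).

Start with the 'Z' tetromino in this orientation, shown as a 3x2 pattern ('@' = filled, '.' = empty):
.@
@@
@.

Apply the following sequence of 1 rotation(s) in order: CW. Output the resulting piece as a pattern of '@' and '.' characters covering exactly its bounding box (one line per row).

Start:
.@
@@
@.
After rotation 1 (CW):
@@.
.@@

Answer: @@.
.@@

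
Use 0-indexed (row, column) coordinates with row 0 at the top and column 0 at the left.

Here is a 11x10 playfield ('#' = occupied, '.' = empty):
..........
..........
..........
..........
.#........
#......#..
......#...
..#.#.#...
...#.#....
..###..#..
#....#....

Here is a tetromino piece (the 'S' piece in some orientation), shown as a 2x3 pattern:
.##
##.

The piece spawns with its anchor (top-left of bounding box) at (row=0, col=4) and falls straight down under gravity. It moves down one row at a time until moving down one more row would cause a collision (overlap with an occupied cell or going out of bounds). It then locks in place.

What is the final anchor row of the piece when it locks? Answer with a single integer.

Answer: 5

Derivation:
Spawn at (row=0, col=4). Try each row:
  row 0: fits
  row 1: fits
  row 2: fits
  row 3: fits
  row 4: fits
  row 5: fits
  row 6: blocked -> lock at row 5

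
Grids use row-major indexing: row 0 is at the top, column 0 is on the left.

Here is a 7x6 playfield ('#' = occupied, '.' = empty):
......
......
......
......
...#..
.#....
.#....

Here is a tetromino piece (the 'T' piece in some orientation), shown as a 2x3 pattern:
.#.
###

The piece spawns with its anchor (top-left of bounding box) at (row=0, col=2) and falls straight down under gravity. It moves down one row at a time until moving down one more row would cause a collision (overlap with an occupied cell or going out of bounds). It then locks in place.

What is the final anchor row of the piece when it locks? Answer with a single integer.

Spawn at (row=0, col=2). Try each row:
  row 0: fits
  row 1: fits
  row 2: fits
  row 3: blocked -> lock at row 2

Answer: 2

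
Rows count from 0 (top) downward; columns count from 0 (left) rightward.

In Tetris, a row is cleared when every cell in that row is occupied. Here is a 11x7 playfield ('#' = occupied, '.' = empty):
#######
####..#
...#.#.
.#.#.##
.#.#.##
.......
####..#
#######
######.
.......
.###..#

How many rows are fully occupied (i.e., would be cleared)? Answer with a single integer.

Answer: 2

Derivation:
Check each row:
  row 0: 0 empty cells -> FULL (clear)
  row 1: 2 empty cells -> not full
  row 2: 5 empty cells -> not full
  row 3: 3 empty cells -> not full
  row 4: 3 empty cells -> not full
  row 5: 7 empty cells -> not full
  row 6: 2 empty cells -> not full
  row 7: 0 empty cells -> FULL (clear)
  row 8: 1 empty cell -> not full
  row 9: 7 empty cells -> not full
  row 10: 3 empty cells -> not full
Total rows cleared: 2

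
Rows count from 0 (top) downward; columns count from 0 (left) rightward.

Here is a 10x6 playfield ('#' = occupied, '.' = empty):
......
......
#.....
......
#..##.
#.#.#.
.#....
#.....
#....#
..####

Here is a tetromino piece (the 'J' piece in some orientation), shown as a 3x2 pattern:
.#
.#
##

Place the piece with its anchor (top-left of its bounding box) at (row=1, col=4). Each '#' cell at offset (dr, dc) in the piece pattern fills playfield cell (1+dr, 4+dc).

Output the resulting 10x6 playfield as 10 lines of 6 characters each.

Fill (1+0,4+1) = (1,5)
Fill (1+1,4+1) = (2,5)
Fill (1+2,4+0) = (3,4)
Fill (1+2,4+1) = (3,5)

Answer: ......
.....#
#....#
....##
#..##.
#.#.#.
.#....
#.....
#....#
..####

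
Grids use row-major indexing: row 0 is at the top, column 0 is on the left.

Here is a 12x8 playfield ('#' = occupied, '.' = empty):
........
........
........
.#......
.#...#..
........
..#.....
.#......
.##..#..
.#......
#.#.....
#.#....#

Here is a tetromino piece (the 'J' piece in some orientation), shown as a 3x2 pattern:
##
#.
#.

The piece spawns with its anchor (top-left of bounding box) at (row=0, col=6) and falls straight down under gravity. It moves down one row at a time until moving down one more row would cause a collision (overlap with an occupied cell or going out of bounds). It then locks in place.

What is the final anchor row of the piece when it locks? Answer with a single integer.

Answer: 9

Derivation:
Spawn at (row=0, col=6). Try each row:
  row 0: fits
  row 1: fits
  row 2: fits
  row 3: fits
  row 4: fits
  row 5: fits
  row 6: fits
  row 7: fits
  row 8: fits
  row 9: fits
  row 10: blocked -> lock at row 9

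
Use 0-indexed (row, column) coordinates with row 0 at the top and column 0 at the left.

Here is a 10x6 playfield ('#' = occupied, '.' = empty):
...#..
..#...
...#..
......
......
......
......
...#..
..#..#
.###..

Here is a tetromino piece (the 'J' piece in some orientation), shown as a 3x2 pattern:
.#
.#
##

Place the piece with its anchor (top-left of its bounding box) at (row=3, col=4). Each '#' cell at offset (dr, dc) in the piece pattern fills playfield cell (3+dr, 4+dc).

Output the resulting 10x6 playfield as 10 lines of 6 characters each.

Fill (3+0,4+1) = (3,5)
Fill (3+1,4+1) = (4,5)
Fill (3+2,4+0) = (5,4)
Fill (3+2,4+1) = (5,5)

Answer: ...#..
..#...
...#..
.....#
.....#
....##
......
...#..
..#..#
.###..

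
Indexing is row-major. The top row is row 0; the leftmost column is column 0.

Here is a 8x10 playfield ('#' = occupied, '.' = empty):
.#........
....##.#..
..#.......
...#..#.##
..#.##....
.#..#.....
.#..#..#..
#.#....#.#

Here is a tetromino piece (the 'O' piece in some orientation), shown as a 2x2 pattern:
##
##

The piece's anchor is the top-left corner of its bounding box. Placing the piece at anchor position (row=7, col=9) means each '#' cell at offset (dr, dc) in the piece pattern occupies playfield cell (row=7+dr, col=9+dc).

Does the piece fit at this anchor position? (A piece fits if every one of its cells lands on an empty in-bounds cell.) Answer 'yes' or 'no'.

Check each piece cell at anchor (7, 9):
  offset (0,0) -> (7,9): occupied ('#') -> FAIL
  offset (0,1) -> (7,10): out of bounds -> FAIL
  offset (1,0) -> (8,9): out of bounds -> FAIL
  offset (1,1) -> (8,10): out of bounds -> FAIL
All cells valid: no

Answer: no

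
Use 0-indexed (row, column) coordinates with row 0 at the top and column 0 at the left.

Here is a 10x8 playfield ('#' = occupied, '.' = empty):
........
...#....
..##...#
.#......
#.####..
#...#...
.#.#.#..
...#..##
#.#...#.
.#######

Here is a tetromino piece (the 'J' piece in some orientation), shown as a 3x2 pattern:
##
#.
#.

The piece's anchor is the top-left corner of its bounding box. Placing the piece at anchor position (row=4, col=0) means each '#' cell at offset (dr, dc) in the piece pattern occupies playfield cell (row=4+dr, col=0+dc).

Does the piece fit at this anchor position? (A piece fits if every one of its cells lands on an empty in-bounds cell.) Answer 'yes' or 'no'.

Answer: no

Derivation:
Check each piece cell at anchor (4, 0):
  offset (0,0) -> (4,0): occupied ('#') -> FAIL
  offset (0,1) -> (4,1): empty -> OK
  offset (1,0) -> (5,0): occupied ('#') -> FAIL
  offset (2,0) -> (6,0): empty -> OK
All cells valid: no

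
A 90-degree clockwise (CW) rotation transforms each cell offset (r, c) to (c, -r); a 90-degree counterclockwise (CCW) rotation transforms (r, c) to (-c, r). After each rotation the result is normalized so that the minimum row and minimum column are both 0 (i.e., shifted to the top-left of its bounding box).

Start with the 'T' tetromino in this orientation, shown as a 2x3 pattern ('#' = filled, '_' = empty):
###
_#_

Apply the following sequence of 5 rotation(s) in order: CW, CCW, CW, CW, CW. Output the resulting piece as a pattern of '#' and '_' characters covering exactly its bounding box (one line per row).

Start:
###
_#_
After rotation 1 (CW):
_#
##
_#
After rotation 2 (CCW):
###
_#_
After rotation 3 (CW):
_#
##
_#
After rotation 4 (CW):
_#_
###
After rotation 5 (CW):
#_
##
#_

Answer: #_
##
#_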